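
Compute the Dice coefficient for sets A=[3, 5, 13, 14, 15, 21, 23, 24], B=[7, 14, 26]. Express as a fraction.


A intersect B = [14]
|A intersect B| = 1
|A| = 8, |B| = 3
Dice = 2*1 / (8+3)
= 2 / 11 = 2/11

2/11


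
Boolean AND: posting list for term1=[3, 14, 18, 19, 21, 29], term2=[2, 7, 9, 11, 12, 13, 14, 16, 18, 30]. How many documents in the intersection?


Boolean AND: find intersection of posting lists
term1 docs: [3, 14, 18, 19, 21, 29]
term2 docs: [2, 7, 9, 11, 12, 13, 14, 16, 18, 30]
Intersection: [14, 18]
|intersection| = 2

2


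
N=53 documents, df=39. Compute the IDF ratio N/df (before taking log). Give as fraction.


IDF ratio = N / df
= 53 / 39
= 53/39

53/39


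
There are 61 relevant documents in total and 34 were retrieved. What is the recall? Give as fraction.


Recall = retrieved_relevant / total_relevant
= 34 / 61
= 34 / (34 + 27)
= 34/61

34/61


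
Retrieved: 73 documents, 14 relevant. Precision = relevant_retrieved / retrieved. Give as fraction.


Precision = relevant_retrieved / total_retrieved
= 14 / 73
= 14 / (14 + 59)
= 14/73

14/73


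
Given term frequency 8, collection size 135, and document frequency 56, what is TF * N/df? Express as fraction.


TF * (N/df)
= 8 * (135/56)
= 8 * 135/56
= 135/7

135/7


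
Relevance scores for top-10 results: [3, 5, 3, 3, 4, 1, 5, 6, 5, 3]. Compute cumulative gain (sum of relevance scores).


Cumulative Gain = sum of relevance scores
Position 1: rel=3, running sum=3
Position 2: rel=5, running sum=8
Position 3: rel=3, running sum=11
Position 4: rel=3, running sum=14
Position 5: rel=4, running sum=18
Position 6: rel=1, running sum=19
Position 7: rel=5, running sum=24
Position 8: rel=6, running sum=30
Position 9: rel=5, running sum=35
Position 10: rel=3, running sum=38
CG = 38

38


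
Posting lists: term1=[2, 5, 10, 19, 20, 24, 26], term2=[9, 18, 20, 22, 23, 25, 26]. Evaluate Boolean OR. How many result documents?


Boolean OR: find union of posting lists
term1 docs: [2, 5, 10, 19, 20, 24, 26]
term2 docs: [9, 18, 20, 22, 23, 25, 26]
Union: [2, 5, 9, 10, 18, 19, 20, 22, 23, 24, 25, 26]
|union| = 12

12


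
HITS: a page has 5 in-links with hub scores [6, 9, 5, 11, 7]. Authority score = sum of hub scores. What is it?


Authority = sum of hub scores of in-linkers
In-link 1: hub score = 6
In-link 2: hub score = 9
In-link 3: hub score = 5
In-link 4: hub score = 11
In-link 5: hub score = 7
Authority = 6 + 9 + 5 + 11 + 7 = 38

38


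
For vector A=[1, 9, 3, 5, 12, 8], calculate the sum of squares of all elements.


|A|^2 = sum of squared components
A[0]^2 = 1^2 = 1
A[1]^2 = 9^2 = 81
A[2]^2 = 3^2 = 9
A[3]^2 = 5^2 = 25
A[4]^2 = 12^2 = 144
A[5]^2 = 8^2 = 64
Sum = 1 + 81 + 9 + 25 + 144 + 64 = 324

324


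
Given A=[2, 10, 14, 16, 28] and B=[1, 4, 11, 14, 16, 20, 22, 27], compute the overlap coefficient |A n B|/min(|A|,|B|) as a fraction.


A intersect B = [14, 16]
|A intersect B| = 2
min(|A|, |B|) = min(5, 8) = 5
Overlap = 2 / 5 = 2/5

2/5


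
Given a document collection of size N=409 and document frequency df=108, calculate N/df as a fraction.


IDF ratio = N / df
= 409 / 108
= 409/108

409/108


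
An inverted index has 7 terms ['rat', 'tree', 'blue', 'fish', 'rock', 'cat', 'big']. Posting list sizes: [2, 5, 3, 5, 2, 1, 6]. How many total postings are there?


Summing posting list sizes:
'rat': 2 postings
'tree': 5 postings
'blue': 3 postings
'fish': 5 postings
'rock': 2 postings
'cat': 1 postings
'big': 6 postings
Total = 2 + 5 + 3 + 5 + 2 + 1 + 6 = 24

24


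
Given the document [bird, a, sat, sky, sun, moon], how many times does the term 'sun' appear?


Document has 6 words
Scanning for 'sun':
Found at positions: [4]
Count = 1

1


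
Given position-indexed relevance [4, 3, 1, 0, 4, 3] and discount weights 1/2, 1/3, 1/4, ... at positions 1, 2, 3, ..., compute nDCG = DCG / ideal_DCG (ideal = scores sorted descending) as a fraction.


Position discount weights w_i = 1/(i+1) for i=1..6:
Weights = [1/2, 1/3, 1/4, 1/5, 1/6, 1/7]
Actual relevance: [4, 3, 1, 0, 4, 3]
DCG = 4/2 + 3/3 + 1/4 + 0/5 + 4/6 + 3/7 = 365/84
Ideal relevance (sorted desc): [4, 4, 3, 3, 1, 0]
Ideal DCG = 4/2 + 4/3 + 3/4 + 3/5 + 1/6 + 0/7 = 97/20
nDCG = DCG / ideal_DCG = 365/84 / 97/20 = 1825/2037

1825/2037


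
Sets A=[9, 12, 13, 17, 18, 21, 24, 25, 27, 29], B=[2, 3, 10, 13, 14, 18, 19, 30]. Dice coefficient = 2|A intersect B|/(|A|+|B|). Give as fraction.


A intersect B = [13, 18]
|A intersect B| = 2
|A| = 10, |B| = 8
Dice = 2*2 / (10+8)
= 4 / 18 = 2/9

2/9


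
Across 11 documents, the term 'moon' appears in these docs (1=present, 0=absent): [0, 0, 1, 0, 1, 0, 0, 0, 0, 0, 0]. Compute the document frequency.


Checking each document for 'moon':
Doc 1: absent
Doc 2: absent
Doc 3: present
Doc 4: absent
Doc 5: present
Doc 6: absent
Doc 7: absent
Doc 8: absent
Doc 9: absent
Doc 10: absent
Doc 11: absent
df = sum of presences = 0 + 0 + 1 + 0 + 1 + 0 + 0 + 0 + 0 + 0 + 0 = 2

2


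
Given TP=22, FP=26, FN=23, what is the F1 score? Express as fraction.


F1 = 2 * P * R / (P + R)
P = TP/(TP+FP) = 22/48 = 11/24
R = TP/(TP+FN) = 22/45 = 22/45
2 * P * R = 2 * 11/24 * 22/45 = 121/270
P + R = 11/24 + 22/45 = 341/360
F1 = 121/270 / 341/360 = 44/93

44/93


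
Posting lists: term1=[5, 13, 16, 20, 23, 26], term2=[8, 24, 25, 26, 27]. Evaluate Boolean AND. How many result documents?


Boolean AND: find intersection of posting lists
term1 docs: [5, 13, 16, 20, 23, 26]
term2 docs: [8, 24, 25, 26, 27]
Intersection: [26]
|intersection| = 1

1


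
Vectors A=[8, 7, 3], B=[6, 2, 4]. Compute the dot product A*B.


Dot product = sum of element-wise products
A[0]*B[0] = 8*6 = 48
A[1]*B[1] = 7*2 = 14
A[2]*B[2] = 3*4 = 12
Sum = 48 + 14 + 12 = 74

74


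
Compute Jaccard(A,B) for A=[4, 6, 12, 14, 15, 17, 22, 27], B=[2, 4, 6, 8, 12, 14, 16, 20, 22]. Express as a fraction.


A intersect B = [4, 6, 12, 14, 22]
|A intersect B| = 5
A union B = [2, 4, 6, 8, 12, 14, 15, 16, 17, 20, 22, 27]
|A union B| = 12
Jaccard = 5/12 = 5/12

5/12


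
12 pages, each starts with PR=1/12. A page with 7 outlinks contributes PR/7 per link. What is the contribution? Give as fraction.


Initial PR = 1/12 = 1/12
Outlinks = 7
Contribution per link = PR / outlinks
= 1/12 / 7
= 1/84

1/84


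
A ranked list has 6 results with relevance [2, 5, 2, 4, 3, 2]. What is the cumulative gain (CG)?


Cumulative Gain = sum of relevance scores
Position 1: rel=2, running sum=2
Position 2: rel=5, running sum=7
Position 3: rel=2, running sum=9
Position 4: rel=4, running sum=13
Position 5: rel=3, running sum=16
Position 6: rel=2, running sum=18
CG = 18

18


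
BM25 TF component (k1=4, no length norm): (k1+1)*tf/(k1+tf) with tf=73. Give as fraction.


BM25 TF component = (k1+1)*tf / (k1+tf)
k1 = 4, tf = 73
Numerator = (4+1)*73 = 365
Denominator = 4 + 73 = 77
= 365/77 = 365/77

365/77


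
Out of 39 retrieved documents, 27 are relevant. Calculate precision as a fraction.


Precision = relevant_retrieved / total_retrieved
= 27 / 39
= 27 / (27 + 12)
= 9/13

9/13


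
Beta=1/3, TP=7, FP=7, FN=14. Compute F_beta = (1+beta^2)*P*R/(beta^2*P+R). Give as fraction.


P = TP/(TP+FP) = 7/14 = 1/2
R = TP/(TP+FN) = 7/21 = 1/3
beta^2 = 1/3^2 = 1/9
(1 + beta^2) = 10/9
Numerator = (1+beta^2)*P*R = 5/27
Denominator = beta^2*P + R = 1/18 + 1/3 = 7/18
F_beta = 10/21

10/21


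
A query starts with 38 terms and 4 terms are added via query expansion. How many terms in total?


Original terms: 38
Expansion terms: 4
Total = 38 + 4 = 42

42


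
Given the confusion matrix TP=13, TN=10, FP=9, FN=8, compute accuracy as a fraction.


Accuracy = (TP + TN) / (TP + TN + FP + FN)
TP + TN = 13 + 10 = 23
Total = 13 + 10 + 9 + 8 = 40
Accuracy = 23 / 40 = 23/40

23/40


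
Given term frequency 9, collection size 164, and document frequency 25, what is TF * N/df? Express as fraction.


TF * (N/df)
= 9 * (164/25)
= 9 * 164/25
= 1476/25

1476/25


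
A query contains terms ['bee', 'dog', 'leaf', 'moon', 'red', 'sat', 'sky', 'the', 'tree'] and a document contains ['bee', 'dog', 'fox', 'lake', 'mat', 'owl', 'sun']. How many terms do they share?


Query terms: ['bee', 'dog', 'leaf', 'moon', 'red', 'sat', 'sky', 'the', 'tree']
Document terms: ['bee', 'dog', 'fox', 'lake', 'mat', 'owl', 'sun']
Common terms: ['bee', 'dog']
Overlap count = 2

2


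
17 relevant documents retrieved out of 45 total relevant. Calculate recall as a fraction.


Recall = retrieved_relevant / total_relevant
= 17 / 45
= 17 / (17 + 28)
= 17/45

17/45


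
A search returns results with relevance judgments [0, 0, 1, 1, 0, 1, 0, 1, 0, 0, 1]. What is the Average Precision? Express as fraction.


Computing P@k for each relevant position:
Position 1: not relevant
Position 2: not relevant
Position 3: relevant, P@3 = 1/3 = 1/3
Position 4: relevant, P@4 = 2/4 = 1/2
Position 5: not relevant
Position 6: relevant, P@6 = 3/6 = 1/2
Position 7: not relevant
Position 8: relevant, P@8 = 4/8 = 1/2
Position 9: not relevant
Position 10: not relevant
Position 11: relevant, P@11 = 5/11 = 5/11
Sum of P@k = 1/3 + 1/2 + 1/2 + 1/2 + 5/11 = 151/66
AP = 151/66 / 5 = 151/330

151/330


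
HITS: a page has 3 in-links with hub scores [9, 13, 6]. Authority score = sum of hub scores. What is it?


Authority = sum of hub scores of in-linkers
In-link 1: hub score = 9
In-link 2: hub score = 13
In-link 3: hub score = 6
Authority = 9 + 13 + 6 = 28

28


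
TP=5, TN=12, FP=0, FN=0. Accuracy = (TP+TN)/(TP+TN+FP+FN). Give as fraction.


Accuracy = (TP + TN) / (TP + TN + FP + FN)
TP + TN = 5 + 12 = 17
Total = 5 + 12 + 0 + 0 = 17
Accuracy = 17 / 17 = 1

1


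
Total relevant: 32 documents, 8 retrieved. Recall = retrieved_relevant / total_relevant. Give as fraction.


Recall = retrieved_relevant / total_relevant
= 8 / 32
= 8 / (8 + 24)
= 1/4

1/4


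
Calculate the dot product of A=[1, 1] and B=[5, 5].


Dot product = sum of element-wise products
A[0]*B[0] = 1*5 = 5
A[1]*B[1] = 1*5 = 5
Sum = 5 + 5 = 10

10


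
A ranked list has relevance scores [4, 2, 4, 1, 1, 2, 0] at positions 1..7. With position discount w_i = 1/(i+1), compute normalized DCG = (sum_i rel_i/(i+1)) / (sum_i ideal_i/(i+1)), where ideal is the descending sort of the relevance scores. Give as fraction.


Position discount weights w_i = 1/(i+1) for i=1..7:
Weights = [1/2, 1/3, 1/4, 1/5, 1/6, 1/7, 1/8]
Actual relevance: [4, 2, 4, 1, 1, 2, 0]
DCG = 4/2 + 2/3 + 4/4 + 1/5 + 1/6 + 2/7 + 0/8 = 907/210
Ideal relevance (sorted desc): [4, 4, 2, 2, 1, 1, 0]
Ideal DCG = 4/2 + 4/3 + 2/4 + 2/5 + 1/6 + 1/7 + 0/8 = 159/35
nDCG = DCG / ideal_DCG = 907/210 / 159/35 = 907/954

907/954


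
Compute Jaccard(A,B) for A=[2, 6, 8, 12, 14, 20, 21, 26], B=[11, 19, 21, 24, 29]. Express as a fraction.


A intersect B = [21]
|A intersect B| = 1
A union B = [2, 6, 8, 11, 12, 14, 19, 20, 21, 24, 26, 29]
|A union B| = 12
Jaccard = 1/12 = 1/12

1/12


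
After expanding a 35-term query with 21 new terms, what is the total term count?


Original terms: 35
Expansion terms: 21
Total = 35 + 21 = 56

56


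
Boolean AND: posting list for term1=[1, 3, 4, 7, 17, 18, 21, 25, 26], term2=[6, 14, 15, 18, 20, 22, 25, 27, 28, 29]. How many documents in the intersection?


Boolean AND: find intersection of posting lists
term1 docs: [1, 3, 4, 7, 17, 18, 21, 25, 26]
term2 docs: [6, 14, 15, 18, 20, 22, 25, 27, 28, 29]
Intersection: [18, 25]
|intersection| = 2

2


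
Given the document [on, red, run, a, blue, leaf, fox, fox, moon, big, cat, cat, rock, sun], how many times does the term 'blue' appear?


Document has 14 words
Scanning for 'blue':
Found at positions: [4]
Count = 1

1


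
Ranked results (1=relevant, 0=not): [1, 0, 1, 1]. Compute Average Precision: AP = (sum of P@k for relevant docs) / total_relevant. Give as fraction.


Computing P@k for each relevant position:
Position 1: relevant, P@1 = 1/1 = 1
Position 2: not relevant
Position 3: relevant, P@3 = 2/3 = 2/3
Position 4: relevant, P@4 = 3/4 = 3/4
Sum of P@k = 1 + 2/3 + 3/4 = 29/12
AP = 29/12 / 3 = 29/36

29/36


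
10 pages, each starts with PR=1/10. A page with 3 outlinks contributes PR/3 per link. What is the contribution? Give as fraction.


Initial PR = 1/10 = 1/10
Outlinks = 3
Contribution per link = PR / outlinks
= 1/10 / 3
= 1/30

1/30


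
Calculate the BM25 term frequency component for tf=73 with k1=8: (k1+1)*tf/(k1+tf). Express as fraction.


BM25 TF component = (k1+1)*tf / (k1+tf)
k1 = 8, tf = 73
Numerator = (8+1)*73 = 657
Denominator = 8 + 73 = 81
= 657/81 = 73/9

73/9


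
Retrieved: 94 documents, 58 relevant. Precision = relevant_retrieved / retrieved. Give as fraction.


Precision = relevant_retrieved / total_retrieved
= 58 / 94
= 58 / (58 + 36)
= 29/47

29/47


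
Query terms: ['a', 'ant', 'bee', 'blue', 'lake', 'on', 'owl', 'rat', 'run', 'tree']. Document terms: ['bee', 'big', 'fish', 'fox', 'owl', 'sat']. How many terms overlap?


Query terms: ['a', 'ant', 'bee', 'blue', 'lake', 'on', 'owl', 'rat', 'run', 'tree']
Document terms: ['bee', 'big', 'fish', 'fox', 'owl', 'sat']
Common terms: ['bee', 'owl']
Overlap count = 2

2


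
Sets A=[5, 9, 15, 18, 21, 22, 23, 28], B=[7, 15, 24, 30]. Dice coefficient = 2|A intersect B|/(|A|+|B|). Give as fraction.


A intersect B = [15]
|A intersect B| = 1
|A| = 8, |B| = 4
Dice = 2*1 / (8+4)
= 2 / 12 = 1/6

1/6


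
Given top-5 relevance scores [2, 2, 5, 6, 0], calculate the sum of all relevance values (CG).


Cumulative Gain = sum of relevance scores
Position 1: rel=2, running sum=2
Position 2: rel=2, running sum=4
Position 3: rel=5, running sum=9
Position 4: rel=6, running sum=15
Position 5: rel=0, running sum=15
CG = 15

15


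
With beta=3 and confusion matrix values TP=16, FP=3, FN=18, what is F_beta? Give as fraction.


P = TP/(TP+FP) = 16/19 = 16/19
R = TP/(TP+FN) = 16/34 = 8/17
beta^2 = 3^2 = 9
(1 + beta^2) = 10
Numerator = (1+beta^2)*P*R = 1280/323
Denominator = beta^2*P + R = 144/19 + 8/17 = 2600/323
F_beta = 32/65

32/65


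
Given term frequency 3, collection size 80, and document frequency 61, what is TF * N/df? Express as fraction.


TF * (N/df)
= 3 * (80/61)
= 3 * 80/61
= 240/61

240/61


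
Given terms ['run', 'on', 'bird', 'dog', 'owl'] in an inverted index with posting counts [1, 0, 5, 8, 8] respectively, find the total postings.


Summing posting list sizes:
'run': 1 postings
'on': 0 postings
'bird': 5 postings
'dog': 8 postings
'owl': 8 postings
Total = 1 + 0 + 5 + 8 + 8 = 22

22


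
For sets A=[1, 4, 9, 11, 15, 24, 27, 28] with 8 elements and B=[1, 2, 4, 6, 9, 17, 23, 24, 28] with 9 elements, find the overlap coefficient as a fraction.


A intersect B = [1, 4, 9, 24, 28]
|A intersect B| = 5
min(|A|, |B|) = min(8, 9) = 8
Overlap = 5 / 8 = 5/8

5/8


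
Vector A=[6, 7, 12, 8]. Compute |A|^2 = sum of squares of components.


|A|^2 = sum of squared components
A[0]^2 = 6^2 = 36
A[1]^2 = 7^2 = 49
A[2]^2 = 12^2 = 144
A[3]^2 = 8^2 = 64
Sum = 36 + 49 + 144 + 64 = 293

293


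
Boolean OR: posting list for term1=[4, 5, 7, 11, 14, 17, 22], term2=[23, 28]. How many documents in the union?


Boolean OR: find union of posting lists
term1 docs: [4, 5, 7, 11, 14, 17, 22]
term2 docs: [23, 28]
Union: [4, 5, 7, 11, 14, 17, 22, 23, 28]
|union| = 9

9


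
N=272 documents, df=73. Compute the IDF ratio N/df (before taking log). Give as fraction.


IDF ratio = N / df
= 272 / 73
= 272/73

272/73


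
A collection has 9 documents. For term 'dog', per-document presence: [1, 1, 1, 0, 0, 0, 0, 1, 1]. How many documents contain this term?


Checking each document for 'dog':
Doc 1: present
Doc 2: present
Doc 3: present
Doc 4: absent
Doc 5: absent
Doc 6: absent
Doc 7: absent
Doc 8: present
Doc 9: present
df = sum of presences = 1 + 1 + 1 + 0 + 0 + 0 + 0 + 1 + 1 = 5

5


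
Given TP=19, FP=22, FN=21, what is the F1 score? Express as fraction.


F1 = 2 * P * R / (P + R)
P = TP/(TP+FP) = 19/41 = 19/41
R = TP/(TP+FN) = 19/40 = 19/40
2 * P * R = 2 * 19/41 * 19/40 = 361/820
P + R = 19/41 + 19/40 = 1539/1640
F1 = 361/820 / 1539/1640 = 38/81

38/81


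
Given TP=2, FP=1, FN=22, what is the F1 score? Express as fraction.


F1 = 2 * P * R / (P + R)
P = TP/(TP+FP) = 2/3 = 2/3
R = TP/(TP+FN) = 2/24 = 1/12
2 * P * R = 2 * 2/3 * 1/12 = 1/9
P + R = 2/3 + 1/12 = 3/4
F1 = 1/9 / 3/4 = 4/27

4/27


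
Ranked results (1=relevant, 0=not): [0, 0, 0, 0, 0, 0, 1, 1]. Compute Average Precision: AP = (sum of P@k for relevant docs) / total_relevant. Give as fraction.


Computing P@k for each relevant position:
Position 1: not relevant
Position 2: not relevant
Position 3: not relevant
Position 4: not relevant
Position 5: not relevant
Position 6: not relevant
Position 7: relevant, P@7 = 1/7 = 1/7
Position 8: relevant, P@8 = 2/8 = 1/4
Sum of P@k = 1/7 + 1/4 = 11/28
AP = 11/28 / 2 = 11/56

11/56


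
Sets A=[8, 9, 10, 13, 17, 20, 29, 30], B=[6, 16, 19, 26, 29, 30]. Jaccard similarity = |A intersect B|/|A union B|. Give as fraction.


A intersect B = [29, 30]
|A intersect B| = 2
A union B = [6, 8, 9, 10, 13, 16, 17, 19, 20, 26, 29, 30]
|A union B| = 12
Jaccard = 2/12 = 1/6

1/6


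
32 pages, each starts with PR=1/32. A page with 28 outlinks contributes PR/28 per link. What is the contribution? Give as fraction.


Initial PR = 1/32 = 1/32
Outlinks = 28
Contribution per link = PR / outlinks
= 1/32 / 28
= 1/896

1/896


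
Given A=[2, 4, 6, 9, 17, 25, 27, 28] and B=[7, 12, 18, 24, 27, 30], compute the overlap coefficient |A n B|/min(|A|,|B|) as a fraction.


A intersect B = [27]
|A intersect B| = 1
min(|A|, |B|) = min(8, 6) = 6
Overlap = 1 / 6 = 1/6

1/6


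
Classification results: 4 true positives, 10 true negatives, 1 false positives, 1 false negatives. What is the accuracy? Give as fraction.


Accuracy = (TP + TN) / (TP + TN + FP + FN)
TP + TN = 4 + 10 = 14
Total = 4 + 10 + 1 + 1 = 16
Accuracy = 14 / 16 = 7/8

7/8


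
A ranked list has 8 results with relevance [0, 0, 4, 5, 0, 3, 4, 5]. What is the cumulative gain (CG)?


Cumulative Gain = sum of relevance scores
Position 1: rel=0, running sum=0
Position 2: rel=0, running sum=0
Position 3: rel=4, running sum=4
Position 4: rel=5, running sum=9
Position 5: rel=0, running sum=9
Position 6: rel=3, running sum=12
Position 7: rel=4, running sum=16
Position 8: rel=5, running sum=21
CG = 21

21


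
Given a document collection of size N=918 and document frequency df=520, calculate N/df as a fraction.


IDF ratio = N / df
= 918 / 520
= 459/260

459/260


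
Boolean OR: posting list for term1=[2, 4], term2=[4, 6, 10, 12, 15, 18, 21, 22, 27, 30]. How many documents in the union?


Boolean OR: find union of posting lists
term1 docs: [2, 4]
term2 docs: [4, 6, 10, 12, 15, 18, 21, 22, 27, 30]
Union: [2, 4, 6, 10, 12, 15, 18, 21, 22, 27, 30]
|union| = 11

11


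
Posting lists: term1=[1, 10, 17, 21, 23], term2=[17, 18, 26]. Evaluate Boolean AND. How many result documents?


Boolean AND: find intersection of posting lists
term1 docs: [1, 10, 17, 21, 23]
term2 docs: [17, 18, 26]
Intersection: [17]
|intersection| = 1

1


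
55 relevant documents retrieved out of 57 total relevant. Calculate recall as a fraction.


Recall = retrieved_relevant / total_relevant
= 55 / 57
= 55 / (55 + 2)
= 55/57

55/57


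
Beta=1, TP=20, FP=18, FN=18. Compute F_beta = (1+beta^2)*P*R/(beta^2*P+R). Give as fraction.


P = TP/(TP+FP) = 20/38 = 10/19
R = TP/(TP+FN) = 20/38 = 10/19
beta^2 = 1^2 = 1
(1 + beta^2) = 2
Numerator = (1+beta^2)*P*R = 200/361
Denominator = beta^2*P + R = 10/19 + 10/19 = 20/19
F_beta = 10/19

10/19


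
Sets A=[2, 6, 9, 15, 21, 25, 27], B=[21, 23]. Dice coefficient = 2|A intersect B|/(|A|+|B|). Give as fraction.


A intersect B = [21]
|A intersect B| = 1
|A| = 7, |B| = 2
Dice = 2*1 / (7+2)
= 2 / 9 = 2/9

2/9


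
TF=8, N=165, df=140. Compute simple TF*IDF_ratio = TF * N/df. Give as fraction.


TF * (N/df)
= 8 * (165/140)
= 8 * 33/28
= 66/7

66/7


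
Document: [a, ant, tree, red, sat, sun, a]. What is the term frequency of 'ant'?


Document has 7 words
Scanning for 'ant':
Found at positions: [1]
Count = 1

1


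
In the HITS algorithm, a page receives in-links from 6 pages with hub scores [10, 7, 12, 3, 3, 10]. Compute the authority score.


Authority = sum of hub scores of in-linkers
In-link 1: hub score = 10
In-link 2: hub score = 7
In-link 3: hub score = 12
In-link 4: hub score = 3
In-link 5: hub score = 3
In-link 6: hub score = 10
Authority = 10 + 7 + 12 + 3 + 3 + 10 = 45

45


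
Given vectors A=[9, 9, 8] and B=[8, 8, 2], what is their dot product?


Dot product = sum of element-wise products
A[0]*B[0] = 9*8 = 72
A[1]*B[1] = 9*8 = 72
A[2]*B[2] = 8*2 = 16
Sum = 72 + 72 + 16 = 160

160


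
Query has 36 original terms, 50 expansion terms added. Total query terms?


Original terms: 36
Expansion terms: 50
Total = 36 + 50 = 86

86


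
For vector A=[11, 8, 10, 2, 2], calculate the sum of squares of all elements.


|A|^2 = sum of squared components
A[0]^2 = 11^2 = 121
A[1]^2 = 8^2 = 64
A[2]^2 = 10^2 = 100
A[3]^2 = 2^2 = 4
A[4]^2 = 2^2 = 4
Sum = 121 + 64 + 100 + 4 + 4 = 293

293


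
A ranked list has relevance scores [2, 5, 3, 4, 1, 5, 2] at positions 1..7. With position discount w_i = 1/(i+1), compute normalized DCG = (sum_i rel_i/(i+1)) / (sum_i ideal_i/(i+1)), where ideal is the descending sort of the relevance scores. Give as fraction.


Position discount weights w_i = 1/(i+1) for i=1..7:
Weights = [1/2, 1/3, 1/4, 1/5, 1/6, 1/7, 1/8]
Actual relevance: [2, 5, 3, 4, 1, 5, 2]
DCG = 2/2 + 5/3 + 3/4 + 4/5 + 1/6 + 5/7 + 2/8 = 1123/210
Ideal relevance (sorted desc): [5, 5, 4, 3, 2, 2, 1]
Ideal DCG = 5/2 + 5/3 + 4/4 + 3/5 + 2/6 + 2/7 + 1/8 = 1823/280
nDCG = DCG / ideal_DCG = 1123/210 / 1823/280 = 4492/5469

4492/5469


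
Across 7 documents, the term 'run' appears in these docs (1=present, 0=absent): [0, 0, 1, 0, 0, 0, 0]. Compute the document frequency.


Checking each document for 'run':
Doc 1: absent
Doc 2: absent
Doc 3: present
Doc 4: absent
Doc 5: absent
Doc 6: absent
Doc 7: absent
df = sum of presences = 0 + 0 + 1 + 0 + 0 + 0 + 0 = 1

1


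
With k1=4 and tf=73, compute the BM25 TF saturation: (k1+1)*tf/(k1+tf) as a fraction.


BM25 TF component = (k1+1)*tf / (k1+tf)
k1 = 4, tf = 73
Numerator = (4+1)*73 = 365
Denominator = 4 + 73 = 77
= 365/77 = 365/77

365/77


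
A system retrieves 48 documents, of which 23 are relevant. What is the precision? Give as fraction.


Precision = relevant_retrieved / total_retrieved
= 23 / 48
= 23 / (23 + 25)
= 23/48

23/48


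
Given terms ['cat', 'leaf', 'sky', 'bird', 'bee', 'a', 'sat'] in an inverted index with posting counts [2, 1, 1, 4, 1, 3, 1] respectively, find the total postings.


Summing posting list sizes:
'cat': 2 postings
'leaf': 1 postings
'sky': 1 postings
'bird': 4 postings
'bee': 1 postings
'a': 3 postings
'sat': 1 postings
Total = 2 + 1 + 1 + 4 + 1 + 3 + 1 = 13

13


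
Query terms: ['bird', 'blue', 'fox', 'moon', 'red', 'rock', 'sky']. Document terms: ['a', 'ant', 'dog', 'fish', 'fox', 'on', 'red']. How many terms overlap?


Query terms: ['bird', 'blue', 'fox', 'moon', 'red', 'rock', 'sky']
Document terms: ['a', 'ant', 'dog', 'fish', 'fox', 'on', 'red']
Common terms: ['fox', 'red']
Overlap count = 2

2


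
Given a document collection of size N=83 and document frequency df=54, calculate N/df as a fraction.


IDF ratio = N / df
= 83 / 54
= 83/54

83/54


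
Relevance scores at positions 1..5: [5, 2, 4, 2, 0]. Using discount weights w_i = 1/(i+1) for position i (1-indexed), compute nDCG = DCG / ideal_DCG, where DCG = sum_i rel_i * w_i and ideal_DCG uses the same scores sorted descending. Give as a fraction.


Position discount weights w_i = 1/(i+1) for i=1..5:
Weights = [1/2, 1/3, 1/4, 1/5, 1/6]
Actual relevance: [5, 2, 4, 2, 0]
DCG = 5/2 + 2/3 + 4/4 + 2/5 + 0/6 = 137/30
Ideal relevance (sorted desc): [5, 4, 2, 2, 0]
Ideal DCG = 5/2 + 4/3 + 2/4 + 2/5 + 0/6 = 71/15
nDCG = DCG / ideal_DCG = 137/30 / 71/15 = 137/142

137/142


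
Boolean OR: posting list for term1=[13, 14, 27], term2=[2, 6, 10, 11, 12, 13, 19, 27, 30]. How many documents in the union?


Boolean OR: find union of posting lists
term1 docs: [13, 14, 27]
term2 docs: [2, 6, 10, 11, 12, 13, 19, 27, 30]
Union: [2, 6, 10, 11, 12, 13, 14, 19, 27, 30]
|union| = 10

10


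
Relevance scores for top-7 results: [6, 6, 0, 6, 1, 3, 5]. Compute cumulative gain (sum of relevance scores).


Cumulative Gain = sum of relevance scores
Position 1: rel=6, running sum=6
Position 2: rel=6, running sum=12
Position 3: rel=0, running sum=12
Position 4: rel=6, running sum=18
Position 5: rel=1, running sum=19
Position 6: rel=3, running sum=22
Position 7: rel=5, running sum=27
CG = 27

27


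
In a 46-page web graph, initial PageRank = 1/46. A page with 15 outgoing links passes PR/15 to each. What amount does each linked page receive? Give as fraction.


Initial PR = 1/46 = 1/46
Outlinks = 15
Contribution per link = PR / outlinks
= 1/46 / 15
= 1/690

1/690


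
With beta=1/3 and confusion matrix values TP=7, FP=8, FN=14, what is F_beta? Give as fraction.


P = TP/(TP+FP) = 7/15 = 7/15
R = TP/(TP+FN) = 7/21 = 1/3
beta^2 = 1/3^2 = 1/9
(1 + beta^2) = 10/9
Numerator = (1+beta^2)*P*R = 14/81
Denominator = beta^2*P + R = 7/135 + 1/3 = 52/135
F_beta = 35/78

35/78


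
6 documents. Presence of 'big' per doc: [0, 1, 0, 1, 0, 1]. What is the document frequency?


Checking each document for 'big':
Doc 1: absent
Doc 2: present
Doc 3: absent
Doc 4: present
Doc 5: absent
Doc 6: present
df = sum of presences = 0 + 1 + 0 + 1 + 0 + 1 = 3

3


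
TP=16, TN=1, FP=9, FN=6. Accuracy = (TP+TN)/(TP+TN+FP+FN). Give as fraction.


Accuracy = (TP + TN) / (TP + TN + FP + FN)
TP + TN = 16 + 1 = 17
Total = 16 + 1 + 9 + 6 = 32
Accuracy = 17 / 32 = 17/32

17/32


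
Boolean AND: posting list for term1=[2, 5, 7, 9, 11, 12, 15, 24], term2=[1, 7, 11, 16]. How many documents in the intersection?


Boolean AND: find intersection of posting lists
term1 docs: [2, 5, 7, 9, 11, 12, 15, 24]
term2 docs: [1, 7, 11, 16]
Intersection: [7, 11]
|intersection| = 2

2


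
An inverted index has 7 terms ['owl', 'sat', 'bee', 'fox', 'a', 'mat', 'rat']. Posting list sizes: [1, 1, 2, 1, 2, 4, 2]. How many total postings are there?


Summing posting list sizes:
'owl': 1 postings
'sat': 1 postings
'bee': 2 postings
'fox': 1 postings
'a': 2 postings
'mat': 4 postings
'rat': 2 postings
Total = 1 + 1 + 2 + 1 + 2 + 4 + 2 = 13

13


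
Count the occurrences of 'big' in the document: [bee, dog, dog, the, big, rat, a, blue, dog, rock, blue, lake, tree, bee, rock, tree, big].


Document has 17 words
Scanning for 'big':
Found at positions: [4, 16]
Count = 2

2


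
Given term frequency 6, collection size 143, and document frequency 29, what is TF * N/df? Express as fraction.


TF * (N/df)
= 6 * (143/29)
= 6 * 143/29
= 858/29

858/29


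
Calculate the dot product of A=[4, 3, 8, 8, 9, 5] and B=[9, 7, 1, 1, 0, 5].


Dot product = sum of element-wise products
A[0]*B[0] = 4*9 = 36
A[1]*B[1] = 3*7 = 21
A[2]*B[2] = 8*1 = 8
A[3]*B[3] = 8*1 = 8
A[4]*B[4] = 9*0 = 0
A[5]*B[5] = 5*5 = 25
Sum = 36 + 21 + 8 + 8 + 0 + 25 = 98

98


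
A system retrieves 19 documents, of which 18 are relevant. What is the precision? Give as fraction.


Precision = relevant_retrieved / total_retrieved
= 18 / 19
= 18 / (18 + 1)
= 18/19

18/19


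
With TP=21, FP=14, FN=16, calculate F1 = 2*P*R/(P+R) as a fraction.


F1 = 2 * P * R / (P + R)
P = TP/(TP+FP) = 21/35 = 3/5
R = TP/(TP+FN) = 21/37 = 21/37
2 * P * R = 2 * 3/5 * 21/37 = 126/185
P + R = 3/5 + 21/37 = 216/185
F1 = 126/185 / 216/185 = 7/12

7/12


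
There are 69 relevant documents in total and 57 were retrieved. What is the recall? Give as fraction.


Recall = retrieved_relevant / total_relevant
= 57 / 69
= 57 / (57 + 12)
= 19/23

19/23


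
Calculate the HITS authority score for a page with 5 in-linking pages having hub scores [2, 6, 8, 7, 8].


Authority = sum of hub scores of in-linkers
In-link 1: hub score = 2
In-link 2: hub score = 6
In-link 3: hub score = 8
In-link 4: hub score = 7
In-link 5: hub score = 8
Authority = 2 + 6 + 8 + 7 + 8 = 31

31


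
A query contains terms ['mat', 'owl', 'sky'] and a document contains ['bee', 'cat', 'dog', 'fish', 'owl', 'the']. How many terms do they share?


Query terms: ['mat', 'owl', 'sky']
Document terms: ['bee', 'cat', 'dog', 'fish', 'owl', 'the']
Common terms: ['owl']
Overlap count = 1

1


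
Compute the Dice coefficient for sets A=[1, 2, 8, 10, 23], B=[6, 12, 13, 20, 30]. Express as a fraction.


A intersect B = []
|A intersect B| = 0
|A| = 5, |B| = 5
Dice = 2*0 / (5+5)
= 0 / 10 = 0

0


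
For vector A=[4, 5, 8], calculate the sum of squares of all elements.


|A|^2 = sum of squared components
A[0]^2 = 4^2 = 16
A[1]^2 = 5^2 = 25
A[2]^2 = 8^2 = 64
Sum = 16 + 25 + 64 = 105

105


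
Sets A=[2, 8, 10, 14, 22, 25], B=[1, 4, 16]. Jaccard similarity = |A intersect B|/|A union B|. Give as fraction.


A intersect B = []
|A intersect B| = 0
A union B = [1, 2, 4, 8, 10, 14, 16, 22, 25]
|A union B| = 9
Jaccard = 0/9 = 0

0


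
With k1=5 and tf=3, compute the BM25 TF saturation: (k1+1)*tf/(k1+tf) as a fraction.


BM25 TF component = (k1+1)*tf / (k1+tf)
k1 = 5, tf = 3
Numerator = (5+1)*3 = 18
Denominator = 5 + 3 = 8
= 18/8 = 9/4

9/4


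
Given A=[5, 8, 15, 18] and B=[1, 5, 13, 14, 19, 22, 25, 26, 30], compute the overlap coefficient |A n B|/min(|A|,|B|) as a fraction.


A intersect B = [5]
|A intersect B| = 1
min(|A|, |B|) = min(4, 9) = 4
Overlap = 1 / 4 = 1/4

1/4


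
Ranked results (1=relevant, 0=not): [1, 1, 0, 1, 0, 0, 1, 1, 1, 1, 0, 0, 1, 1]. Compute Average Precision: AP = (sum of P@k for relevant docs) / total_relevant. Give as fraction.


Computing P@k for each relevant position:
Position 1: relevant, P@1 = 1/1 = 1
Position 2: relevant, P@2 = 2/2 = 1
Position 3: not relevant
Position 4: relevant, P@4 = 3/4 = 3/4
Position 5: not relevant
Position 6: not relevant
Position 7: relevant, P@7 = 4/7 = 4/7
Position 8: relevant, P@8 = 5/8 = 5/8
Position 9: relevant, P@9 = 6/9 = 2/3
Position 10: relevant, P@10 = 7/10 = 7/10
Position 11: not relevant
Position 12: not relevant
Position 13: relevant, P@13 = 8/13 = 8/13
Position 14: relevant, P@14 = 9/14 = 9/14
Sum of P@k = 1 + 1 + 3/4 + 4/7 + 5/8 + 2/3 + 7/10 + 8/13 + 9/14 = 71759/10920
AP = 71759/10920 / 9 = 71759/98280

71759/98280


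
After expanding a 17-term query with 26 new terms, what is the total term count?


Original terms: 17
Expansion terms: 26
Total = 17 + 26 = 43

43


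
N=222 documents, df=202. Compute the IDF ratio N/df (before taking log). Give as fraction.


IDF ratio = N / df
= 222 / 202
= 111/101

111/101


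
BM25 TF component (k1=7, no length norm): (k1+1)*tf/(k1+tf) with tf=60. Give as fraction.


BM25 TF component = (k1+1)*tf / (k1+tf)
k1 = 7, tf = 60
Numerator = (7+1)*60 = 480
Denominator = 7 + 60 = 67
= 480/67 = 480/67

480/67


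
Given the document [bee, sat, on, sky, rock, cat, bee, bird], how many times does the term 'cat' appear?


Document has 8 words
Scanning for 'cat':
Found at positions: [5]
Count = 1

1


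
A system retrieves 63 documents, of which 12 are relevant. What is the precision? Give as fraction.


Precision = relevant_retrieved / total_retrieved
= 12 / 63
= 12 / (12 + 51)
= 4/21

4/21


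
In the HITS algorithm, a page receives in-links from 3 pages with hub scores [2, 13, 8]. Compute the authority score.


Authority = sum of hub scores of in-linkers
In-link 1: hub score = 2
In-link 2: hub score = 13
In-link 3: hub score = 8
Authority = 2 + 13 + 8 = 23

23


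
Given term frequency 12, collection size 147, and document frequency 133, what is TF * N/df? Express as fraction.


TF * (N/df)
= 12 * (147/133)
= 12 * 21/19
= 252/19

252/19


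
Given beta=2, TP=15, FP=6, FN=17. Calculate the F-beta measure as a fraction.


P = TP/(TP+FP) = 15/21 = 5/7
R = TP/(TP+FN) = 15/32 = 15/32
beta^2 = 2^2 = 4
(1 + beta^2) = 5
Numerator = (1+beta^2)*P*R = 375/224
Denominator = beta^2*P + R = 20/7 + 15/32 = 745/224
F_beta = 75/149

75/149


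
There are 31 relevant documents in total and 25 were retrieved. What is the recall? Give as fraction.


Recall = retrieved_relevant / total_relevant
= 25 / 31
= 25 / (25 + 6)
= 25/31

25/31


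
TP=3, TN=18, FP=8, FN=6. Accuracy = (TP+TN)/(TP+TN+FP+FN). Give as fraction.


Accuracy = (TP + TN) / (TP + TN + FP + FN)
TP + TN = 3 + 18 = 21
Total = 3 + 18 + 8 + 6 = 35
Accuracy = 21 / 35 = 3/5

3/5


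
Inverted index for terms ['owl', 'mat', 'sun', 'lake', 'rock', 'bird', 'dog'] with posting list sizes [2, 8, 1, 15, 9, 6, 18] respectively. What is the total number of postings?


Summing posting list sizes:
'owl': 2 postings
'mat': 8 postings
'sun': 1 postings
'lake': 15 postings
'rock': 9 postings
'bird': 6 postings
'dog': 18 postings
Total = 2 + 8 + 1 + 15 + 9 + 6 + 18 = 59

59


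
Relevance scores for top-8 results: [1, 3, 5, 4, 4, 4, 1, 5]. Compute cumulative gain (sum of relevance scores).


Cumulative Gain = sum of relevance scores
Position 1: rel=1, running sum=1
Position 2: rel=3, running sum=4
Position 3: rel=5, running sum=9
Position 4: rel=4, running sum=13
Position 5: rel=4, running sum=17
Position 6: rel=4, running sum=21
Position 7: rel=1, running sum=22
Position 8: rel=5, running sum=27
CG = 27

27


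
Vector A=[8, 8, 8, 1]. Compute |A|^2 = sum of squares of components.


|A|^2 = sum of squared components
A[0]^2 = 8^2 = 64
A[1]^2 = 8^2 = 64
A[2]^2 = 8^2 = 64
A[3]^2 = 1^2 = 1
Sum = 64 + 64 + 64 + 1 = 193

193


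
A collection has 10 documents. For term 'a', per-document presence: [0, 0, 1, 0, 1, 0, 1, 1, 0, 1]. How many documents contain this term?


Checking each document for 'a':
Doc 1: absent
Doc 2: absent
Doc 3: present
Doc 4: absent
Doc 5: present
Doc 6: absent
Doc 7: present
Doc 8: present
Doc 9: absent
Doc 10: present
df = sum of presences = 0 + 0 + 1 + 0 + 1 + 0 + 1 + 1 + 0 + 1 = 5

5


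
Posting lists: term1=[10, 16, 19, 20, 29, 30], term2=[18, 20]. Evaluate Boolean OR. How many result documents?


Boolean OR: find union of posting lists
term1 docs: [10, 16, 19, 20, 29, 30]
term2 docs: [18, 20]
Union: [10, 16, 18, 19, 20, 29, 30]
|union| = 7

7


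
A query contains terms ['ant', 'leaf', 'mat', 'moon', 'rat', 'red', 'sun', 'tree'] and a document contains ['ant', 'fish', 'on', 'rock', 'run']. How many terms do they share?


Query terms: ['ant', 'leaf', 'mat', 'moon', 'rat', 'red', 'sun', 'tree']
Document terms: ['ant', 'fish', 'on', 'rock', 'run']
Common terms: ['ant']
Overlap count = 1

1


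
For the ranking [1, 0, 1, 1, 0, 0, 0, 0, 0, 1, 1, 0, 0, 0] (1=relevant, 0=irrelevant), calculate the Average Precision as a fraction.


Computing P@k for each relevant position:
Position 1: relevant, P@1 = 1/1 = 1
Position 2: not relevant
Position 3: relevant, P@3 = 2/3 = 2/3
Position 4: relevant, P@4 = 3/4 = 3/4
Position 5: not relevant
Position 6: not relevant
Position 7: not relevant
Position 8: not relevant
Position 9: not relevant
Position 10: relevant, P@10 = 4/10 = 2/5
Position 11: relevant, P@11 = 5/11 = 5/11
Position 12: not relevant
Position 13: not relevant
Position 14: not relevant
Sum of P@k = 1 + 2/3 + 3/4 + 2/5 + 5/11 = 2159/660
AP = 2159/660 / 5 = 2159/3300

2159/3300


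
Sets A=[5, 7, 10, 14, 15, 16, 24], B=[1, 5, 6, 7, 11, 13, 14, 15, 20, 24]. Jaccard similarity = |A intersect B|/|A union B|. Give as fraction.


A intersect B = [5, 7, 14, 15, 24]
|A intersect B| = 5
A union B = [1, 5, 6, 7, 10, 11, 13, 14, 15, 16, 20, 24]
|A union B| = 12
Jaccard = 5/12 = 5/12

5/12


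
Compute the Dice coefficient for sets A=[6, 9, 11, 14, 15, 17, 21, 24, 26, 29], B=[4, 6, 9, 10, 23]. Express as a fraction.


A intersect B = [6, 9]
|A intersect B| = 2
|A| = 10, |B| = 5
Dice = 2*2 / (10+5)
= 4 / 15 = 4/15

4/15


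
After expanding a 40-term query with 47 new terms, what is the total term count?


Original terms: 40
Expansion terms: 47
Total = 40 + 47 = 87

87


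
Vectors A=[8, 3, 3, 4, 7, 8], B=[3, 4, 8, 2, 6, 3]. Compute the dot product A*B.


Dot product = sum of element-wise products
A[0]*B[0] = 8*3 = 24
A[1]*B[1] = 3*4 = 12
A[2]*B[2] = 3*8 = 24
A[3]*B[3] = 4*2 = 8
A[4]*B[4] = 7*6 = 42
A[5]*B[5] = 8*3 = 24
Sum = 24 + 12 + 24 + 8 + 42 + 24 = 134

134


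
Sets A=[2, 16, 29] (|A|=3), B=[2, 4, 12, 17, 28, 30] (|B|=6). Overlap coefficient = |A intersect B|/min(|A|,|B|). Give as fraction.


A intersect B = [2]
|A intersect B| = 1
min(|A|, |B|) = min(3, 6) = 3
Overlap = 1 / 3 = 1/3

1/3


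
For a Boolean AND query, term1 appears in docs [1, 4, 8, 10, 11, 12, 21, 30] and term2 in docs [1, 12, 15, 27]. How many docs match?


Boolean AND: find intersection of posting lists
term1 docs: [1, 4, 8, 10, 11, 12, 21, 30]
term2 docs: [1, 12, 15, 27]
Intersection: [1, 12]
|intersection| = 2

2


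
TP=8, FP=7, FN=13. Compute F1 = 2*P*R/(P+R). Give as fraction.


F1 = 2 * P * R / (P + R)
P = TP/(TP+FP) = 8/15 = 8/15
R = TP/(TP+FN) = 8/21 = 8/21
2 * P * R = 2 * 8/15 * 8/21 = 128/315
P + R = 8/15 + 8/21 = 32/35
F1 = 128/315 / 32/35 = 4/9

4/9


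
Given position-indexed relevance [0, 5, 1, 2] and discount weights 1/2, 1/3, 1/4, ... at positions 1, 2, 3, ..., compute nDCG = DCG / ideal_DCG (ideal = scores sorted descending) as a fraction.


Position discount weights w_i = 1/(i+1) for i=1..4:
Weights = [1/2, 1/3, 1/4, 1/5]
Actual relevance: [0, 5, 1, 2]
DCG = 0/2 + 5/3 + 1/4 + 2/5 = 139/60
Ideal relevance (sorted desc): [5, 2, 1, 0]
Ideal DCG = 5/2 + 2/3 + 1/4 + 0/5 = 41/12
nDCG = DCG / ideal_DCG = 139/60 / 41/12 = 139/205

139/205


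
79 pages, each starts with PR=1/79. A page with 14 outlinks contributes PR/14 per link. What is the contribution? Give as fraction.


Initial PR = 1/79 = 1/79
Outlinks = 14
Contribution per link = PR / outlinks
= 1/79 / 14
= 1/1106

1/1106


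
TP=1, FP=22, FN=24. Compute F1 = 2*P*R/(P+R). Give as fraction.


F1 = 2 * P * R / (P + R)
P = TP/(TP+FP) = 1/23 = 1/23
R = TP/(TP+FN) = 1/25 = 1/25
2 * P * R = 2 * 1/23 * 1/25 = 2/575
P + R = 1/23 + 1/25 = 48/575
F1 = 2/575 / 48/575 = 1/24

1/24


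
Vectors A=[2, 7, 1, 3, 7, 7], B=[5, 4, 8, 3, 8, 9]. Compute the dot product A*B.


Dot product = sum of element-wise products
A[0]*B[0] = 2*5 = 10
A[1]*B[1] = 7*4 = 28
A[2]*B[2] = 1*8 = 8
A[3]*B[3] = 3*3 = 9
A[4]*B[4] = 7*8 = 56
A[5]*B[5] = 7*9 = 63
Sum = 10 + 28 + 8 + 9 + 56 + 63 = 174

174


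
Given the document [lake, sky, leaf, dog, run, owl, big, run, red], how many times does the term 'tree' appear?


Document has 9 words
Scanning for 'tree':
Term not found in document
Count = 0

0


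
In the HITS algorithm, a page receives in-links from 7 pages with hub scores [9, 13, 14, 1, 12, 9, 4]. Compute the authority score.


Authority = sum of hub scores of in-linkers
In-link 1: hub score = 9
In-link 2: hub score = 13
In-link 3: hub score = 14
In-link 4: hub score = 1
In-link 5: hub score = 12
In-link 6: hub score = 9
In-link 7: hub score = 4
Authority = 9 + 13 + 14 + 1 + 12 + 9 + 4 = 62

62


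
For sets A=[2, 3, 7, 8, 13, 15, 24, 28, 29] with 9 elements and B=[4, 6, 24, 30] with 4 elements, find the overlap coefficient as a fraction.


A intersect B = [24]
|A intersect B| = 1
min(|A|, |B|) = min(9, 4) = 4
Overlap = 1 / 4 = 1/4

1/4


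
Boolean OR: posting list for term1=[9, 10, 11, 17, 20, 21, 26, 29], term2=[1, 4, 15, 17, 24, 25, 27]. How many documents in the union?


Boolean OR: find union of posting lists
term1 docs: [9, 10, 11, 17, 20, 21, 26, 29]
term2 docs: [1, 4, 15, 17, 24, 25, 27]
Union: [1, 4, 9, 10, 11, 15, 17, 20, 21, 24, 25, 26, 27, 29]
|union| = 14

14


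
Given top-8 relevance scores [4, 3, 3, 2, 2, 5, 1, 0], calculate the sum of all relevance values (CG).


Cumulative Gain = sum of relevance scores
Position 1: rel=4, running sum=4
Position 2: rel=3, running sum=7
Position 3: rel=3, running sum=10
Position 4: rel=2, running sum=12
Position 5: rel=2, running sum=14
Position 6: rel=5, running sum=19
Position 7: rel=1, running sum=20
Position 8: rel=0, running sum=20
CG = 20

20
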